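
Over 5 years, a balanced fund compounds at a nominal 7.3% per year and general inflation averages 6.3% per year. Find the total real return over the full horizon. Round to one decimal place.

The annual real rate is (1+7.3%)/(1+6.3%) − 1 = 0.9407%.
Compounded over 5 years: (1 + 0.009407)^5 − 1 ≈ 0.04793.

4.8%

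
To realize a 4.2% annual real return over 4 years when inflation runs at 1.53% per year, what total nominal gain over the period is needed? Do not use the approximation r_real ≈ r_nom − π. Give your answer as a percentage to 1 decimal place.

25.3%

Required annual nominal rate: (1+4.2%)(1+1.53%) − 1 = 5.79426%.
Cumulative over 4 years: (1 + 0.0579426)^4 − 1 ≈ 0.25270.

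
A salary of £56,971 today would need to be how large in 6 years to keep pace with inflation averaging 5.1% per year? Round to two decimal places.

Cumulative price-level factor: (1+5.1%)^6 ≈ 1.3477715858.
Multiplying £56,971 by the price-level factor gives the future nominal sum.

£76,783.90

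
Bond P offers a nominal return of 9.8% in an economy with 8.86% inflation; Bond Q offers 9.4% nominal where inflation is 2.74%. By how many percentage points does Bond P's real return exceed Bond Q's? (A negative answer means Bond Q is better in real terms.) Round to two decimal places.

Bond P real return: 1.098/1.0886 − 1 = 0.863%.
Bond Q real return: 1.094/1.0274 − 1 = 6.482%.
Difference: 0.863 − 6.482 = -5.619 pp.

-5.62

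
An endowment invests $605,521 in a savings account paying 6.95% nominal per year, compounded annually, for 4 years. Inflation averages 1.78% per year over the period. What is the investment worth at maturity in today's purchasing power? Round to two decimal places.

$738,248.51

Nominal value at maturity: $605,521 × (1 + 6.95%)^4 ≈ $792,231.97.
Price-level factor over 4 years: (1 + 1.78%)^4 ≈ 1.0731236994.
The maturity value deflated by that factor is the answer in today's purchasing power.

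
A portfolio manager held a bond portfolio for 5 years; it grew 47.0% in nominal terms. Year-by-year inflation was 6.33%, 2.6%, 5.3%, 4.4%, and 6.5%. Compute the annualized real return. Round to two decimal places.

Cumulative inflation factor: 1.0633 × 1.026 × 1.053 × 1.044 × 1.065 ≈ 1.27727.
Nominal growth factor: 1.47000. Real growth factor = 1.47000 / 1.27727 ≈ 1.15089.
Annualized: 1.15089^(1/5) − 1 ≈ 0.02851.

2.85%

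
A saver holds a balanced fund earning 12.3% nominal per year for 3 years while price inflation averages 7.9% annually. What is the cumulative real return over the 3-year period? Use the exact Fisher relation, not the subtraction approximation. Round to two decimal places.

The annual real rate is (1+12.3%)/(1+7.9%) − 1 = 4.0778%.
Compounded over 3 years: (1 + 0.040778)^3 − 1 ≈ 0.12739.

12.74%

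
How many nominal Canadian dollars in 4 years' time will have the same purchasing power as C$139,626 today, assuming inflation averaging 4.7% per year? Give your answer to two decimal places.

Cumulative price-level factor: (1+4.7%)^4 ≈ 1.2016741717.
The nominal amount required is C$139,626 scaled up by that factor.

C$167,784.96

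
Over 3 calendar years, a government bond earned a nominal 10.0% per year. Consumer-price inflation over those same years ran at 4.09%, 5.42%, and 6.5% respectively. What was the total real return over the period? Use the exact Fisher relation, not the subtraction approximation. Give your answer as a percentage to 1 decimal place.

13.9%

Cumulative inflation factor: 1.0409 × 1.0542 × 1.065 ≈ 1.16864.
Nominal growth factor: 1.33100. Real growth factor = 1.33100 / 1.16864 ≈ 1.13893.
Total real return ≈ 13.8928%.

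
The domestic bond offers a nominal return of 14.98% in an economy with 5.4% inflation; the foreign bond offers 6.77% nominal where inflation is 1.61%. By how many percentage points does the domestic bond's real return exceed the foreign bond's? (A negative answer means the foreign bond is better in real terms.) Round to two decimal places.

The domestic bond real return: 1.1498/1.054 − 1 = 9.089%.
The foreign bond real return: 1.0677/1.0161 − 1 = 5.078%.
Difference: 9.089 − 5.078 = 4.011 pp.

4.01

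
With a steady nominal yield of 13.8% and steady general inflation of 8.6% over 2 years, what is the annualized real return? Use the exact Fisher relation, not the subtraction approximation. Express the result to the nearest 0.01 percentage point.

With constant rates the annual real return is the same each year: (1+13.8%)/(1+8.6%) − 1 = 0.04788.

4.79%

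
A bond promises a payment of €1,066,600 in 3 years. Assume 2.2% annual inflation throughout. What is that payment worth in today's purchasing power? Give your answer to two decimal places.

€999,191.87

Price-level factor over 3 years: (1 + 2.2%)^3 = 1.067462648.
Purchasing power today: €1,066,600 divided by that factor.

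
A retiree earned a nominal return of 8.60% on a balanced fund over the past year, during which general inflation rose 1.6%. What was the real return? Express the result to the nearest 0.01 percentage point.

6.89%

Real return via the Fisher equation: (1 + 8.60%)/(1 + 1.6%) − 1 = 1.0860/1.016 − 1 ≈ 0.06890.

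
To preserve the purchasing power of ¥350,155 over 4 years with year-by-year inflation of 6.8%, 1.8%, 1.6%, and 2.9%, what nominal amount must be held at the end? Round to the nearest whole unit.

¥398,005

Cumulative price-level factor: 1.068 × 1.018 × 1.016 × 1.029 ≈ 1.1366535519.
The nominal amount required is ¥350,155 scaled up by that factor.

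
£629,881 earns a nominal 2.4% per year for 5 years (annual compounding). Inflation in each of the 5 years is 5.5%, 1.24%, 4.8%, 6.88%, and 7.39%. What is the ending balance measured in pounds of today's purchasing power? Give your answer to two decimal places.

£551,991.16

Nominal value at maturity: £629,881 × (1 + 2.4%)^5 ≈ £709,182.96.
Price-level factor over 5 years: 1.055 × 1.0124 × 1.048 × 1.0688 × 1.0739 ≈ 1.2847723051.
Dividing the nominal maturity value by the price-level factor gives the value in today's money.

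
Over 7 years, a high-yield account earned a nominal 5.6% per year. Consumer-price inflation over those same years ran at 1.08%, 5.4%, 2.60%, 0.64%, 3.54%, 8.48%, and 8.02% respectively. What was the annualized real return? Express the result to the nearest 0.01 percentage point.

Cumulative inflation factor: 1.0108 × 1.054 × 1.0260 × 1.0064 × 1.0354 × 1.0848 × 1.0802 ≈ 1.33471.
Nominal growth factor: 1.46436. Real growth factor = 1.46436 / 1.33471 ≈ 1.09714.
Annualized: 1.09714^(1/7) − 1 ≈ 0.01333.

1.33%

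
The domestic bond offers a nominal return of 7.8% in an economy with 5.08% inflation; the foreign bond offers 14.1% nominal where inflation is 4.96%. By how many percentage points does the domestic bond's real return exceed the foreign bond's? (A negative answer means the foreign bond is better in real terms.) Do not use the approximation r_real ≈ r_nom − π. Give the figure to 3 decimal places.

The domestic bond real return: 1.078/1.0508 − 1 = 2.5885%.
The foreign bond real return: 1.141/1.0496 − 1 = 8.7081%.
Difference: 2.5885 − 8.7081 = -6.1196 pp.

-6.120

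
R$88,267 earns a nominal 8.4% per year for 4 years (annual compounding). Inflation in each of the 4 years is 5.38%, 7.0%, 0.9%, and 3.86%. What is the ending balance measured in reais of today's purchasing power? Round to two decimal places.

R$103,141.64

Nominal value at maturity: R$88,267 × (1 + 8.4%)^4 ≈ R$121,875.24.
Price-level factor over 4 years: 1.0538 × 1.070 × 1.009 × 1.0386 ≈ 1.1816298580.
Dividing the nominal maturity value by the price-level factor gives the value in today's money.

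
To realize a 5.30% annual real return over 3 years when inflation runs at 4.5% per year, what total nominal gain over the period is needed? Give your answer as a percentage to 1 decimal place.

33.2%

Required annual nominal rate: (1+5.30%)(1+4.5%) − 1 = 10.0385%.
Cumulative over 3 years: (1 + 0.100385)^3 − 1 ≈ 0.33240.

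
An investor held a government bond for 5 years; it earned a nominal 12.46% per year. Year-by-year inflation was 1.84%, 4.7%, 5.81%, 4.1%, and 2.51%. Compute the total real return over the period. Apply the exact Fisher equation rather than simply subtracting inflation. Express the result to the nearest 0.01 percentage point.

49.41%

Cumulative inflation factor: 1.0184 × 1.047 × 1.0581 × 1.041 × 1.0251 ≈ 1.20395.
Nominal growth factor: 1.79883. Real growth factor = 1.79883 / 1.20395 ≈ 1.49411.
Total real return ≈ 49.4107%.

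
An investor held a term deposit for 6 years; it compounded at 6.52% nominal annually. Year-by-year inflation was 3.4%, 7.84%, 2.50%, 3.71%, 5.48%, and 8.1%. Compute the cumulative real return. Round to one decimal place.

Cumulative inflation factor: 1.034 × 1.0784 × 1.0250 × 1.0371 × 1.0548 × 1.081 ≈ 1.35158.
Nominal growth factor: 1.46079. Real growth factor = 1.46079 / 1.35158 ≈ 1.08080.
Total real return ≈ 8.0802%.

8.1%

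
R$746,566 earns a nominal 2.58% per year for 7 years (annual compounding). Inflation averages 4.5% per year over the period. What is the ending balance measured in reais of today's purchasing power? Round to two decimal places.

Nominal value at maturity: R$746,566 × (1 + 2.58%)^7 ≈ R$892,292.15.
Price-level factor over 7 years: (1 + 4.5%)^7 ≈ 1.3608618305.
Dividing the nominal maturity value by the price-level factor gives the value in today's money.

R$655,681.66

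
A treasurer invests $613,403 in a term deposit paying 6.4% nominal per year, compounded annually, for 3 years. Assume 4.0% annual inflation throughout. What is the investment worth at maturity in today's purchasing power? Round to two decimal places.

$656,856.89

Nominal value at maturity: $613,403 × (1 + 6.4%)^3 ≈ $738,874.67.
Price-level factor over 3 years: (1 + 4.0%)^3 = 1.124864.
Dividing the nominal maturity value by the price-level factor gives the value in today's money.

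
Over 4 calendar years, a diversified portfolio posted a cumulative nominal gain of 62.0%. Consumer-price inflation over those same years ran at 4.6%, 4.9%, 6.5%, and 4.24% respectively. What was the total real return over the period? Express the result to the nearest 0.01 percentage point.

32.99%

Cumulative inflation factor: 1.046 × 1.049 × 1.065 × 1.0424 ≈ 1.21812.
Nominal growth factor: 1.62000. Real growth factor = 1.62000 / 1.21812 ≈ 1.32991.
Total real return ≈ 32.9915%.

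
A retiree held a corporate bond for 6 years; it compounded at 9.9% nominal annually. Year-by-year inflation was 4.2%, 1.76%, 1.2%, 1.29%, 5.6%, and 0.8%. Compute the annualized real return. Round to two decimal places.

7.26%

Cumulative inflation factor: 1.042 × 1.0176 × 1.012 × 1.0129 × 1.056 × 1.008 ≈ 1.15695.
Nominal growth factor: 1.76192. Real growth factor = 1.76192 / 1.15695 ≈ 1.52289.
Annualized: 1.52289^(1/6) − 1 ≈ 0.07262.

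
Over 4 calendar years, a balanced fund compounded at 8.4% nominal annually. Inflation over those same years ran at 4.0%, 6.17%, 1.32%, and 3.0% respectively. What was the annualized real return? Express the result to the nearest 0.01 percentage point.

4.63%

Cumulative inflation factor: 1.040 × 1.0617 × 1.0132 × 1.030 ≈ 1.15231.
Nominal growth factor: 1.38076. Real growth factor = 1.38076 / 1.15231 ≈ 1.19826.
Annualized: 1.19826^(1/4) − 1 ≈ 0.04625.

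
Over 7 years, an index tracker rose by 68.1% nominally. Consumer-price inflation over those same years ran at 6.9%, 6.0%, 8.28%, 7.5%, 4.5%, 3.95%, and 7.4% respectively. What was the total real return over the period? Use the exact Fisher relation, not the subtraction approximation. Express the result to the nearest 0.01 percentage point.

Cumulative inflation factor: 1.069 × 1.060 × 1.0828 × 1.075 × 1.045 × 1.0395 × 1.074 ≈ 1.53881.
Nominal growth factor: 1.68100. Real growth factor = 1.68100 / 1.53881 ≈ 1.09240.
Total real return ≈ 9.2402%.

9.24%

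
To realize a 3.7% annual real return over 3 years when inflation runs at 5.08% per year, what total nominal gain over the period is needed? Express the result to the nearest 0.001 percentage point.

Required annual nominal rate: (1+3.7%)(1+5.08%) − 1 = 8.96796%.
Cumulative over 3 years: (1 + 0.0896796)^3 − 1 ≈ 0.29389.

29.389%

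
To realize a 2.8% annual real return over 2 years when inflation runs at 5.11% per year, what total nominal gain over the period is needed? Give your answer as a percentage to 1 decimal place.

16.8%

Required annual nominal rate: (1+2.8%)(1+5.11%) − 1 = 8.05308%.
Cumulative over 2 years: (1 + 0.0805308)^2 − 1 ≈ 0.16755.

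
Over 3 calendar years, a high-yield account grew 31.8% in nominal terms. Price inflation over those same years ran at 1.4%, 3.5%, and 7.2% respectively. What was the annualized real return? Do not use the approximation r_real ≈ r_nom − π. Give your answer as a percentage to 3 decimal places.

Cumulative inflation factor: 1.014 × 1.035 × 1.072 ≈ 1.12505.
Nominal growth factor: 1.31800. Real growth factor = 1.31800 / 1.12505 ≈ 1.17150.
Annualized: 1.17150^(1/3) − 1 ≈ 0.05418.

5.418%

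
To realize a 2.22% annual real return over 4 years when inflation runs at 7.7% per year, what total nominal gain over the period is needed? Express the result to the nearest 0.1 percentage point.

46.9%

Required annual nominal rate: (1+2.22%)(1+7.7%) − 1 = 10.09094%.
Cumulative over 4 years: (1 + 0.1009094)^4 − 1 ≈ 0.46895.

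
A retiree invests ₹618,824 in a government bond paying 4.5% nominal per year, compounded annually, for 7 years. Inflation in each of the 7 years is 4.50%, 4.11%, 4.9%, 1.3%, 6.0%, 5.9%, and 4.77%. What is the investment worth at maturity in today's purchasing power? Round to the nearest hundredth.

₹619,367.97

Nominal value at maturity: ₹618,824 × (1 + 4.5%)^7 ≈ ₹842,133.96.
Price-level factor over 7 years: 1.0450 × 1.0411 × 1.049 × 1.013 × 1.060 × 1.059 × 1.0477 ≈ 1.3596666327.
Dividing the nominal maturity value by the price-level factor gives the value in today's money.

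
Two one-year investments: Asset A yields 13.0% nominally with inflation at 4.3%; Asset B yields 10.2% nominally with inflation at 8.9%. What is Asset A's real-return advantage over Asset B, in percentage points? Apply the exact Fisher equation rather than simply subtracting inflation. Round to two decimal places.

Asset A real return: 1.130/1.043 − 1 = 8.341%.
Asset B real return: 1.102/1.089 − 1 = 1.194%.
Difference: 8.341 − 1.194 = 7.147 pp.

7.15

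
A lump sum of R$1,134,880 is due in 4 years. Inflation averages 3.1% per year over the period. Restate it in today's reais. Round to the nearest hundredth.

Price-level factor over 4 years: (1 + 3.1%)^4 ≈ 1.1298860875.
Purchasing power today: R$1,134,880 divided by that factor.

R$1,004,419.84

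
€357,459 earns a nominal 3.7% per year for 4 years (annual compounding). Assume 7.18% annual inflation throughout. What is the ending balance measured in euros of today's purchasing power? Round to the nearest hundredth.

Nominal value at maturity: €357,459 × (1 + 3.7%)^4 ≈ €413,372.20.
Price-level factor over 4 years: (1 + 7.18%)^4 ≈ 1.3196386014.
The maturity value deflated by that factor is the answer in today's purchasing power.

€313,246.52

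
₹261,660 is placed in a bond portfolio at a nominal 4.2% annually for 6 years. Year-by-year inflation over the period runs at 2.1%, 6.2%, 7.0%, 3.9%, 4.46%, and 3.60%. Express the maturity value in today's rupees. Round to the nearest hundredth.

₹256,734.53

Nominal value at maturity: ₹261,660 × (1 + 4.2%)^6 ≈ ₹334,921.98.
Price-level factor over 6 years: 1.021 × 1.062 × 1.070 × 1.039 × 1.0446 × 1.0360 ≈ 1.3045458903.
Dividing the nominal maturity value by the price-level factor gives the value in today's money.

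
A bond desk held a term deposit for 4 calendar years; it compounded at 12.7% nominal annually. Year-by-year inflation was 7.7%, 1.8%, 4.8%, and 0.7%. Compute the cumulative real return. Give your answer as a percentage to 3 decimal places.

Cumulative inflation factor: 1.077 × 1.018 × 1.048 × 1.007 ≈ 1.15706.
Nominal growth factor: 1.61323. Real growth factor = 1.61323 / 1.15706 ≈ 1.39425.
Total real return ≈ 39.4252%.

39.425%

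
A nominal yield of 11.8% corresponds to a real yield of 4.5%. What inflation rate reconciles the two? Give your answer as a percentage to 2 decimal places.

6.99%

From (1+r_nom) = (1+r_real)(1+π), we get 1+π = (1 + 11.8%)/(1 + 4.5%) = 1.118/1.045 ≈ 1.06986.
So π ≈ 6.9856%.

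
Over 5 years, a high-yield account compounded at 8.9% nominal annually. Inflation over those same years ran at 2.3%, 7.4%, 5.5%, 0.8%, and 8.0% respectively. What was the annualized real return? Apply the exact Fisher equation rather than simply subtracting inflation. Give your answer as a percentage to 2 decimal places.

Cumulative inflation factor: 1.023 × 1.074 × 1.055 × 1.008 × 1.080 ≈ 1.26188.
Nominal growth factor: 1.53158. Real growth factor = 1.53158 / 1.26188 ≈ 1.21373.
Annualized: 1.21373^(1/5) − 1 ≈ 0.03950.

3.95%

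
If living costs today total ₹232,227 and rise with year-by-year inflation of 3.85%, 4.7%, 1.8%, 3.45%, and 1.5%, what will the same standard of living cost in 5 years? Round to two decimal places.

Cumulative price-level factor: 1.0385 × 1.047 × 1.018 × 1.0345 × 1.015 ≈ 1.1622444950.
The nominal amount required is ₹232,227 scaled up by that factor.

₹269,904.55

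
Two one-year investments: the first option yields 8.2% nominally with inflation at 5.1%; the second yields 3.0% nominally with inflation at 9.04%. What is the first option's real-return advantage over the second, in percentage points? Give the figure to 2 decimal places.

The first option real return: 1.082/1.051 − 1 = 2.950%.
The second real return: 1.030/1.0904 − 1 = -5.539%.
Difference: 2.950 − (-5.539) = 8.489 pp.

8.49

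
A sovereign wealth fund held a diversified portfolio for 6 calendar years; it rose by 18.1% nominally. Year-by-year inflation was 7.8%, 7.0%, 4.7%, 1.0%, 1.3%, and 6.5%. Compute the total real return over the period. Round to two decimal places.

-10.25%

Cumulative inflation factor: 1.078 × 1.070 × 1.047 × 1.010 × 1.013 × 1.065 ≈ 1.31592.
Nominal growth factor: 1.18100. Real growth factor = 1.18100 / 1.31592 ≈ 0.89747.
Total real return ≈ -10.2529%.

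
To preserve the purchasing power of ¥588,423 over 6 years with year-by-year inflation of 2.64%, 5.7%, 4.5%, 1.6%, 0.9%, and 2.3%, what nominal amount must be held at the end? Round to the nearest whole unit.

¥699,613

Cumulative price-level factor: 1.0264 × 1.057 × 1.045 × 1.016 × 1.009 × 1.023 ≈ 1.1889632443.
The nominal amount required is ¥588,423 scaled up by that factor.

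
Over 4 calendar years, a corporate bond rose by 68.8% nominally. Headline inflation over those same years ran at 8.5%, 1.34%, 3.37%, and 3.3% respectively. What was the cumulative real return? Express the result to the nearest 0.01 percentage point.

Cumulative inflation factor: 1.085 × 1.0134 × 1.0337 × 1.033 ≈ 1.17410.
Nominal growth factor: 1.68800. Real growth factor = 1.68800 / 1.17410 ≈ 1.43770.
Total real return ≈ 43.7696%.

43.77%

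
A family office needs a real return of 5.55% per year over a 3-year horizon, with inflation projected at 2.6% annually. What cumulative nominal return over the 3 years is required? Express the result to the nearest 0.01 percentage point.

27.00%

Required annual nominal rate: (1+5.55%)(1+2.6%) − 1 = 8.2943%.
Cumulative over 3 years: (1 + 0.082943)^3 − 1 ≈ 0.27004.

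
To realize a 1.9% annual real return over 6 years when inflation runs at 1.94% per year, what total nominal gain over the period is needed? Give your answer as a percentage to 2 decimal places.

Required annual nominal rate: (1+1.9%)(1+1.94%) − 1 = 3.87686%.
Cumulative over 6 years: (1 + 0.0387686)^6 − 1 ≈ 0.25636.

25.64%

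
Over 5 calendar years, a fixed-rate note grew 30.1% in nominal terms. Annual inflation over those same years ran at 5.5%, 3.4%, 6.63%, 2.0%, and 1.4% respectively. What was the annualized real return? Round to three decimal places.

Cumulative inflation factor: 1.055 × 1.034 × 1.0663 × 1.020 × 1.014 ≈ 1.20307.
Nominal growth factor: 1.30100. Real growth factor = 1.30100 / 1.20307 ≈ 1.08140.
Annualized: 1.08140^(1/5) − 1 ≈ 0.01577.

1.577%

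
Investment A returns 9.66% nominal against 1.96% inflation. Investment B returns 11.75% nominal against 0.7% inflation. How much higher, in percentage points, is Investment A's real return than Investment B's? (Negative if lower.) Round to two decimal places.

-3.42

Investment A real return: 1.0966/1.0196 − 1 = 7.552%.
Investment B real return: 1.1175/1.007 − 1 = 10.973%.
Difference: 7.552 − 10.973 = -3.421 pp.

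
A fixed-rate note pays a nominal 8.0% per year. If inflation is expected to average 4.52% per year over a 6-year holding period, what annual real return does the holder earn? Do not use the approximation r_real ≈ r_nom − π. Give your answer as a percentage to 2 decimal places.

3.33%

With constant rates the annual real return is the same each year: (1+8.0%)/(1+4.52%) − 1 = 0.03330.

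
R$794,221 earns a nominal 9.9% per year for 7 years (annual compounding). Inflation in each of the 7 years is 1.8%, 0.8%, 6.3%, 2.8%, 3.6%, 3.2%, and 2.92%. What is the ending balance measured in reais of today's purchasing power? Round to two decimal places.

Nominal value at maturity: R$794,221 × (1 + 9.9%)^7 ≈ R$1,537,889.79.
Price-level factor over 7 years: 1.018 × 1.008 × 1.063 × 1.028 × 1.036 × 1.032 × 1.0292 ≈ 1.2338828262.
The maturity value deflated by that factor is the answer in today's purchasing power.

R$1,246,382.36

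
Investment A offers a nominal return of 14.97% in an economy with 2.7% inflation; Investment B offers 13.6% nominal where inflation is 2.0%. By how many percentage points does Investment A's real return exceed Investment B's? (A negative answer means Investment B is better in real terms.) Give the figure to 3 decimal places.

0.575

Investment A real return: 1.1497/1.027 − 1 = 11.9474%.
Investment B real return: 1.136/1.020 − 1 = 11.3725%.
Difference: 11.9474 − 11.3725 = 0.5749 pp.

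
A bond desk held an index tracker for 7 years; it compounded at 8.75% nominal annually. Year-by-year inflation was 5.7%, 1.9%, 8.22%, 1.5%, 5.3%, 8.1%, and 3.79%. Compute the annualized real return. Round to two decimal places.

3.67%

Cumulative inflation factor: 1.057 × 1.019 × 1.0822 × 1.015 × 1.053 × 1.081 × 1.0379 ≈ 1.39776.
Nominal growth factor: 1.79889. Real growth factor = 1.79889 / 1.39776 ≈ 1.28698.
Annualized: 1.28698^(1/7) − 1 ≈ 0.03670.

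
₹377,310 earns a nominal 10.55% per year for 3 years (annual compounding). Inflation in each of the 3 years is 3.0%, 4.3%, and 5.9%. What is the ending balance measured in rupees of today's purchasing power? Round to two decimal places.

Nominal value at maturity: ₹377,310 × (1 + 10.55%)^3 ≈ ₹509,770.33.
Price-level factor over 3 years: 1.030 × 1.043 × 1.059 = 1.13767311.
The maturity value deflated by that factor is the answer in today's purchasing power.

₹448,081.55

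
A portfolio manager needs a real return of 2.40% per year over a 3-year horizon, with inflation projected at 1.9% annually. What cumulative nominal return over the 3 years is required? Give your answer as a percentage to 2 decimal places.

13.61%

Required annual nominal rate: (1+2.40%)(1+1.9%) − 1 = 4.3456%.
Cumulative over 3 years: (1 + 0.043456)^3 − 1 ≈ 0.13612.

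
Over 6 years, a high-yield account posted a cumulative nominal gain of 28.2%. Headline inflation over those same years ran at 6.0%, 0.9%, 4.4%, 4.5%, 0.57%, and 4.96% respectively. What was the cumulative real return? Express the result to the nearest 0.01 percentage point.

4.08%

Cumulative inflation factor: 1.060 × 1.009 × 1.044 × 1.045 × 1.0057 × 1.0496 ≈ 1.23170.
Nominal growth factor: 1.28200. Real growth factor = 1.28200 / 1.23170 ≈ 1.04084.
Total real return ≈ 4.0835%.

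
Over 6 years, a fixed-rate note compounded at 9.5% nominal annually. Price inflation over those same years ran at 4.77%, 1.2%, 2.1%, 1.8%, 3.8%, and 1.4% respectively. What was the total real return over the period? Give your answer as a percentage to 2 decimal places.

Cumulative inflation factor: 1.0477 × 1.012 × 1.021 × 1.018 × 1.038 × 1.014 ≈ 1.15992.
Nominal growth factor: 1.72379. Real growth factor = 1.72379 / 1.15992 ≈ 1.48614.
Total real return ≈ 48.6136%.

48.61%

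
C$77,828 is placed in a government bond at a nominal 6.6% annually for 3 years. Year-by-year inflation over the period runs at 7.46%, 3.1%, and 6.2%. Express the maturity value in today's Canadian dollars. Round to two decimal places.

C$80,126.74

Nominal value at maturity: C$77,828 × (1 + 6.6%)^3 ≈ C$94,277.38.
Price-level factor over 3 years: 1.0746 × 1.031 × 1.062 = 1.1766031812.
Dividing the nominal maturity value by the price-level factor gives the value in today's money.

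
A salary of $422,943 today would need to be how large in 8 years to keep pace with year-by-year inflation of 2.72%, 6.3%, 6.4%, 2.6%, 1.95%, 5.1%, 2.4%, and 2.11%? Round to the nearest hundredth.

Cumulative price-level factor: 1.0272 × 1.063 × 1.064 × 1.026 × 1.0195 × 1.051 × 1.024 × 1.0211 ≈ 1.3354740175.
The nominal amount required is $422,943 scaled up by that factor.

$564,829.39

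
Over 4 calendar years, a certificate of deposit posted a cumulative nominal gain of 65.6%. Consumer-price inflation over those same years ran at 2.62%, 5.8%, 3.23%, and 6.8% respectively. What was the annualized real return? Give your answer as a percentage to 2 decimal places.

Cumulative inflation factor: 1.0262 × 1.058 × 1.0323 × 1.068 ≈ 1.19700.
Nominal growth factor: 1.65600. Real growth factor = 1.65600 / 1.19700 ≈ 1.38346.
Annualized: 1.38346^(1/4) − 1 ≈ 0.08453.

8.45%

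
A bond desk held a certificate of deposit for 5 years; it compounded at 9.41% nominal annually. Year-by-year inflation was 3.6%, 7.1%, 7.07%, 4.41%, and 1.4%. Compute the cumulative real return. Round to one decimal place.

24.6%

Cumulative inflation factor: 1.036 × 1.071 × 1.0707 × 1.0441 × 1.014 ≈ 1.25776.
Nominal growth factor: 1.56778. Real growth factor = 1.56778 / 1.25776 ≈ 1.24649.
Total real return ≈ 24.6488%.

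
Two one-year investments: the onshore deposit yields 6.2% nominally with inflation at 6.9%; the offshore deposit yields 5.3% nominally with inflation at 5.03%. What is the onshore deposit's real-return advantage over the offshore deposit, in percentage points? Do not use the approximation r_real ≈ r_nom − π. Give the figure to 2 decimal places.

The onshore deposit real return: 1.062/1.069 − 1 = -0.655%.
The offshore deposit real return: 1.053/1.0503 − 1 = 0.257%.
Difference: -0.655 − 0.257 = -0.912 pp.

-0.91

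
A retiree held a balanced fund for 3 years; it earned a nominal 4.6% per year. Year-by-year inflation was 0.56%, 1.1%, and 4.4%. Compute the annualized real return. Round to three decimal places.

Cumulative inflation factor: 1.0056 × 1.011 × 1.044 ≈ 1.06139.
Nominal growth factor: 1.14445. Real growth factor = 1.14445 / 1.06139 ≈ 1.07825.
Annualized: 1.07825^(1/3) − 1 ≈ 0.02543.

2.543%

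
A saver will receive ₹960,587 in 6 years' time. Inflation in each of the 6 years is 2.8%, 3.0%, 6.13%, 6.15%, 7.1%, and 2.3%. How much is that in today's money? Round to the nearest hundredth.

Price-level factor over 6 years: 1.028 × 1.030 × 1.0613 × 1.0615 × 1.071 × 1.023 ≈ 1.3069338505.
Purchasing power today: ₹960,587 divided by that factor.

₹734,992.82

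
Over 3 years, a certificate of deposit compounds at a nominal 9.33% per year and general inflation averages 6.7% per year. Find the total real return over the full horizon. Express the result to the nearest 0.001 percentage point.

The annual real rate is (1+9.33%)/(1+6.7%) − 1 = 2.4649%.
Compounded over 3 years: (1 + 0.024649)^3 − 1 ≈ 0.07578.

7.578%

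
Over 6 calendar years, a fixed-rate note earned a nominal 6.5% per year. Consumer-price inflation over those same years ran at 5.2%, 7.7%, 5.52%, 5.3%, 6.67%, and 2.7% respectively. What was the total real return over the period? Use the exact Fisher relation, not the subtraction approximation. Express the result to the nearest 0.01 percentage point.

5.80%

Cumulative inflation factor: 1.052 × 1.077 × 1.0552 × 1.053 × 1.0667 × 1.027 ≈ 1.37914.
Nominal growth factor: 1.45914. Real growth factor = 1.45914 / 1.37914 ≈ 1.05801.
Total real return ≈ 5.8011%.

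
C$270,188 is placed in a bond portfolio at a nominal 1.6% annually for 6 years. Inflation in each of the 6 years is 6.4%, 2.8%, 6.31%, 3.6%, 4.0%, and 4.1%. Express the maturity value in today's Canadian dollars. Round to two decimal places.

Nominal value at maturity: C$270,188 × (1 + 1.6%)^6 ≈ C$297,185.97.
Price-level factor over 6 years: 1.064 × 1.028 × 1.0631 × 1.036 × 1.040 × 1.041 ≈ 1.3042254933.
Dividing the nominal maturity value by the price-level factor gives the value in today's money.

C$227,863.95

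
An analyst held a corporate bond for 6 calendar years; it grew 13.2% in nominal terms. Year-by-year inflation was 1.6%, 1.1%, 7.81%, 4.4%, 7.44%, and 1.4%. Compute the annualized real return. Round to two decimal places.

Cumulative inflation factor: 1.016 × 1.011 × 1.0781 × 1.044 × 1.0744 × 1.014 ≈ 1.25953.
Nominal growth factor: 1.13200. Real growth factor = 1.13200 / 1.25953 ≈ 0.89875.
Annualized: 0.89875^(1/6) − 1 ≈ -0.01763.

-1.76%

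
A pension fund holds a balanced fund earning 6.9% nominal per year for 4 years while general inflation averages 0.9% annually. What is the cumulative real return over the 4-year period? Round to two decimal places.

The annual real rate is (1+6.9%)/(1+0.9%) − 1 = 5.9465%.
Compounded over 4 years: (1 + 0.059465)^4 − 1 ≈ 0.25993.

25.99%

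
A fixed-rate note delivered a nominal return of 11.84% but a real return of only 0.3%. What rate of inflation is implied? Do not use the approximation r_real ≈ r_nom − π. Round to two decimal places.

11.51%

From (1+r_nom) = (1+r_real)(1+π), we get 1+π = (1 + 11.84%)/(1 + 0.3%) = 1.1184/1.003 ≈ 1.11505.
So π ≈ 11.5055%.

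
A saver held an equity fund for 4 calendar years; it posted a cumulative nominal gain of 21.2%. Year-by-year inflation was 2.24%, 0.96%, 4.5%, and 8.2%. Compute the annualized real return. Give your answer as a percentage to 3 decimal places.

0.948%

Cumulative inflation factor: 1.0224 × 1.0096 × 1.045 × 1.082 ≈ 1.16712.
Nominal growth factor: 1.21200. Real growth factor = 1.21200 / 1.16712 ≈ 1.03846.
Annualized: 1.03846^(1/4) − 1 ≈ 0.00948.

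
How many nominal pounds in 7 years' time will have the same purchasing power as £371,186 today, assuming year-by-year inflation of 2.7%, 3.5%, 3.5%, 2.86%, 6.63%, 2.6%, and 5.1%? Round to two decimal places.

Cumulative price-level factor: 1.027 × 1.035 × 1.035 × 1.0286 × 1.0663 × 1.026 × 1.051 ≈ 1.3011493502.
The nominal amount required is £371,186 scaled up by that factor.

£482,968.42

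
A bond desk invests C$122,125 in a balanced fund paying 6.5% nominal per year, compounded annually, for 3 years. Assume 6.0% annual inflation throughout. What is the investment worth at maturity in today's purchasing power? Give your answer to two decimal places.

C$123,861.35

Nominal value at maturity: C$122,125 × (1 + 6.5%)^3 ≈ C$147,520.85.
Price-level factor over 3 years: (1 + 6.0%)^3 = 1.191016.
The maturity value deflated by that factor is the answer in today's purchasing power.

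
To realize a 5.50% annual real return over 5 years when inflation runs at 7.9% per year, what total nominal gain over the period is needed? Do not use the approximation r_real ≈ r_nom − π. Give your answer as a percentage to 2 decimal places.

Required annual nominal rate: (1+5.50%)(1+7.9%) − 1 = 13.8345%.
Cumulative over 5 years: (1 + 0.138345)^5 − 1 ≈ 0.91148.

91.15%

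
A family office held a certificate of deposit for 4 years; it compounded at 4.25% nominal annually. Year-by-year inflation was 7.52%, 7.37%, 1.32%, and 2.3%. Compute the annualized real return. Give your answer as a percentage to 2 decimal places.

Cumulative inflation factor: 1.0752 × 1.0737 × 1.0132 × 1.023 ≈ 1.19658.
Nominal growth factor: 1.18115. Real growth factor = 1.18115 / 1.19658 ≈ 0.98710.
Annualized: 0.98710^(1/4) − 1 ≈ -0.00324.

-0.32%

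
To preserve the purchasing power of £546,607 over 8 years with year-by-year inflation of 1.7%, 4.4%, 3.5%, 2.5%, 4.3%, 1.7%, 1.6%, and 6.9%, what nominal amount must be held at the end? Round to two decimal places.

Cumulative price-level factor: 1.017 × 1.044 × 1.035 × 1.025 × 1.043 × 1.017 × 1.016 × 1.069 ≈ 1.2976642532.
Multiplying £546,607 by the price-level factor gives the future nominal sum.

£709,312.36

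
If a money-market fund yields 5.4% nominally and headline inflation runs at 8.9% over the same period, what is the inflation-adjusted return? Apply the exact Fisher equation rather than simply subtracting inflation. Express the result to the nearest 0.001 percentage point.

Real return via the Fisher equation: (1 + 5.4%)/(1 + 8.9%) − 1 = 1.054/1.089 − 1 ≈ -0.03214.

-3.214%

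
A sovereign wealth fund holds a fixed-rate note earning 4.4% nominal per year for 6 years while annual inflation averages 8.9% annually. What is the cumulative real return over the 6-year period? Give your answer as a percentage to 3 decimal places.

The annual real rate is (1+4.4%)/(1+8.9%) − 1 = -4.1322%.
Compounded over 6 years: (1 + -0.041322)^6 − 1 ≈ -0.22369.

-22.369%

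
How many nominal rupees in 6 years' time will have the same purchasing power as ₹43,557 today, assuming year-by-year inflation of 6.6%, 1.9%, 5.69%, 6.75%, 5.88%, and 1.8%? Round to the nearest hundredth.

₹57,537.75

Cumulative price-level factor: 1.066 × 1.019 × 1.0569 × 1.0675 × 1.0588 × 1.018 ≈ 1.3209758591.
The nominal amount required is ₹43,557 scaled up by that factor.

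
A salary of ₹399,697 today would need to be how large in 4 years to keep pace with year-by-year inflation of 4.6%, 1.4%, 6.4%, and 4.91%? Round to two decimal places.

₹473,215.59

Cumulative price-level factor: 1.046 × 1.014 × 1.064 × 1.0491 ≈ 1.1839358041.
The nominal amount required is ₹399,697 scaled up by that factor.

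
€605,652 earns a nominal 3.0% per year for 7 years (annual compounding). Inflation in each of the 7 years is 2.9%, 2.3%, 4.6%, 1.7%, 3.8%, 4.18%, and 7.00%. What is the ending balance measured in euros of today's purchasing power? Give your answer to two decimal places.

Nominal value at maturity: €605,652 × (1 + 3.0%)^7 ≈ €744,875.57.
Price-level factor over 7 years: 1.029 × 1.023 × 1.046 × 1.017 × 1.038 × 1.0418 × 1.0700 ≈ 1.2957139372.
Dividing the nominal maturity value by the price-level factor gives the value in today's money.

€574,876.56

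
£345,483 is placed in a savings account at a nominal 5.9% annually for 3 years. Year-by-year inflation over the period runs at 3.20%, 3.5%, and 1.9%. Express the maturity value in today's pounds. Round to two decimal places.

£376,981.75

Nominal value at maturity: £345,483 × (1 + 5.9%)^3 ≈ £410,312.32.
Price-level factor over 3 years: 1.0320 × 1.035 × 1.019 = 1.08841428.
Dividing the nominal maturity value by the price-level factor gives the value in today's money.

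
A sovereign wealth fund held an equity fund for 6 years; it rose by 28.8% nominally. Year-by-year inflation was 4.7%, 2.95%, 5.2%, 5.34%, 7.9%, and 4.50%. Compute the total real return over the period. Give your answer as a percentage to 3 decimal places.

Cumulative inflation factor: 1.047 × 1.0295 × 1.052 × 1.0534 × 1.079 × 1.0450 ≈ 1.34685.
Nominal growth factor: 1.28800. Real growth factor = 1.28800 / 1.34685 ≈ 0.95630.
Total real return ≈ -4.3696%.

-4.370%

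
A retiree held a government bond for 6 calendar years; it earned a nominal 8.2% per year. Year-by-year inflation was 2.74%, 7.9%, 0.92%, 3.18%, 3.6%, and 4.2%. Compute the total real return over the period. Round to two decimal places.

28.77%

Cumulative inflation factor: 1.0274 × 1.079 × 1.0092 × 1.0318 × 1.036 × 1.042 ≈ 1.24612.
Nominal growth factor: 1.60459. Real growth factor = 1.60459 / 1.24612 ≈ 1.28766.
Total real return ≈ 28.7663%.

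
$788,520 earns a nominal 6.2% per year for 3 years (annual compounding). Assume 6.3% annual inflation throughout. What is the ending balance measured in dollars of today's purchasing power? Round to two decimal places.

$786,296.73

Nominal value at maturity: $788,520 × (1 + 6.2%)^3 ≈ $944,465.86.
Price-level factor over 3 years: (1 + 6.3%)^3 = 1.201157047.
The maturity value deflated by that factor is the answer in today's purchasing power.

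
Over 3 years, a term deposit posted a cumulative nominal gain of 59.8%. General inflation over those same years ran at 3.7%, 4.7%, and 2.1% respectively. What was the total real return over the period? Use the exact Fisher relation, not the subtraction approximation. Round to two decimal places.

44.15%

Cumulative inflation factor: 1.037 × 1.047 × 1.021 ≈ 1.10854.
Nominal growth factor: 1.59800. Real growth factor = 1.59800 / 1.10854 ≈ 1.44154.
Total real return ≈ 44.1536%.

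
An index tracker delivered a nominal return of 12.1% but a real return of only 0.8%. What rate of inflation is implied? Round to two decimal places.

11.21%

From (1+r_nom) = (1+r_real)(1+π), we get 1+π = (1 + 12.1%)/(1 + 0.8%) = 1.121/1.008 ≈ 1.11210.
So π ≈ 11.2103%.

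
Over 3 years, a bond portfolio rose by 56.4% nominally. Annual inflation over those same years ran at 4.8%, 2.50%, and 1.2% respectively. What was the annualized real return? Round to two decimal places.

Cumulative inflation factor: 1.048 × 1.0250 × 1.012 ≈ 1.08709.
Nominal growth factor: 1.56400. Real growth factor = 1.56400 / 1.08709 ≈ 1.43870.
Annualized: 1.43870^(1/3) − 1 ≈ 0.12890.

12.89%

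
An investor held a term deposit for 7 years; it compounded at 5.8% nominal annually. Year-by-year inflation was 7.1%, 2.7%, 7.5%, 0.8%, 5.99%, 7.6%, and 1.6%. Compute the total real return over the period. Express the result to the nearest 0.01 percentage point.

7.45%

Cumulative inflation factor: 1.071 × 1.027 × 1.075 × 1.008 × 1.0599 × 1.076 × 1.016 ≈ 1.38102.
Nominal growth factor: 1.48388. Real growth factor = 1.48388 / 1.38102 ≈ 1.07448.
Total real return ≈ 7.4484%.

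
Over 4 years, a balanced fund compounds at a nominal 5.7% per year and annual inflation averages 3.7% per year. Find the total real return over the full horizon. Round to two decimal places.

7.94%

The annual real rate is (1+5.7%)/(1+3.7%) − 1 = 1.9286%.
Compounded over 4 years: (1 + 0.019286)^4 − 1 ≈ 0.07941.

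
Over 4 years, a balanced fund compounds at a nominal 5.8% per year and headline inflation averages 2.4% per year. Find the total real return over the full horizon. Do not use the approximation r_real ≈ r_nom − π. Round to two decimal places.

13.96%

The annual real rate is (1+5.8%)/(1+2.4%) − 1 = 3.3203%.
Compounded over 4 years: (1 + 0.033203)^4 − 1 ≈ 0.13957.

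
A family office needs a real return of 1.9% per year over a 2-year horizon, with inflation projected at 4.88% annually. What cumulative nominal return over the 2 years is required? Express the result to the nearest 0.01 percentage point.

Required annual nominal rate: (1+1.9%)(1+4.88%) − 1 = 6.87272%.
Cumulative over 2 years: (1 + 0.0687272)^2 − 1 ≈ 0.14218.

14.22%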